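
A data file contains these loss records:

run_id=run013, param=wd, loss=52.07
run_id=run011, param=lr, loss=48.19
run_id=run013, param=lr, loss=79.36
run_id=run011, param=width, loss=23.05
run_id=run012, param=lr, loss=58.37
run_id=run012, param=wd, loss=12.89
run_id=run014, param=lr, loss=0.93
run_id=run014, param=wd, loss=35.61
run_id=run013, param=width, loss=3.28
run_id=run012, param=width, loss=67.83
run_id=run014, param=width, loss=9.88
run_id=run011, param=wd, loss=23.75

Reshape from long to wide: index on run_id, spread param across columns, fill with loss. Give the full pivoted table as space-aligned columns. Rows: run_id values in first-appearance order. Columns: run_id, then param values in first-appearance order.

run_id  wd     lr     width
run013  52.07  79.36  3.28 
run011  23.75  48.19  23.05
run012  12.89  58.37  67.83
run014  35.61  0.93   9.88 

Columns: run_id plus the 3 distinct param values (wd, lr, width).
For example, row run013 column wd takes loss=52.07 from the long row (run013, wd).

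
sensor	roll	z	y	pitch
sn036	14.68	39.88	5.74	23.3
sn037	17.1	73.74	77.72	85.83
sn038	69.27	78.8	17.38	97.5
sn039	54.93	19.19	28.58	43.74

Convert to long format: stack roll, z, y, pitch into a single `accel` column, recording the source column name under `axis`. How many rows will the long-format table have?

16

4 sensor values × 4 melted columns = 16 rows.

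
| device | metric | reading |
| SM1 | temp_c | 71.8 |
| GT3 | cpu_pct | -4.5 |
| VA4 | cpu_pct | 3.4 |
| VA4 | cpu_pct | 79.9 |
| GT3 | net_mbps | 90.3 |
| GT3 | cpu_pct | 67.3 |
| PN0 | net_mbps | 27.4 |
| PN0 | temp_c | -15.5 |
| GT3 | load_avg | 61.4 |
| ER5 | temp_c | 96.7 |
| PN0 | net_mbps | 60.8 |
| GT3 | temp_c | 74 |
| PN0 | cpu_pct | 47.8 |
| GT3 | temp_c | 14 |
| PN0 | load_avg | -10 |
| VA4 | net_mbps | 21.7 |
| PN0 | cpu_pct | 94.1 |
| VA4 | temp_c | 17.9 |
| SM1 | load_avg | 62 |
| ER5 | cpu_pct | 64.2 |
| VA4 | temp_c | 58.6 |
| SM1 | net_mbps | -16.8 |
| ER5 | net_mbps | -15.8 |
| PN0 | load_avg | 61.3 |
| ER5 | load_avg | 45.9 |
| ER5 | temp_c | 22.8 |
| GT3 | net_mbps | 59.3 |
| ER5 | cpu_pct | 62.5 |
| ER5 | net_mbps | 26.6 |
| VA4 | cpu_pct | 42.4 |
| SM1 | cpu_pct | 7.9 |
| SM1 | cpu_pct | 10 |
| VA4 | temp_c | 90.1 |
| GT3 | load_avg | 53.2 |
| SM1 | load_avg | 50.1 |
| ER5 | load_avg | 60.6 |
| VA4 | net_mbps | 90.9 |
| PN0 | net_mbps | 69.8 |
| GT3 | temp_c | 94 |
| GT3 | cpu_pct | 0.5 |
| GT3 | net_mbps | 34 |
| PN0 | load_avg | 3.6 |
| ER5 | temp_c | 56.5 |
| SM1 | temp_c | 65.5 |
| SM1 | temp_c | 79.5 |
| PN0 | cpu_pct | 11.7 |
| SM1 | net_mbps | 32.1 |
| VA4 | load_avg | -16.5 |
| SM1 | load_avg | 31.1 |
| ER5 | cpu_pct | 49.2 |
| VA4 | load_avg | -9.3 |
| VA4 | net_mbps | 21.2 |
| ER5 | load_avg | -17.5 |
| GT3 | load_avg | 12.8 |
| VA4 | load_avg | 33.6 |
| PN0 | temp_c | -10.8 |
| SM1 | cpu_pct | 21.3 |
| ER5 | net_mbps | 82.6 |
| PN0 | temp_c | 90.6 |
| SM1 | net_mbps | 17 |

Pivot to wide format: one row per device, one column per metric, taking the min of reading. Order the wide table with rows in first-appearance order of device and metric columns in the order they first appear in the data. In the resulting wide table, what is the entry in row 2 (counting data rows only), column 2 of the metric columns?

-4.5

With rows in first-appearance order of device, row 2 is device=GT3. metric columns in first-appearance order: temp_c, cpu_pct, net_mbps, load_avg; column 2 is cpu_pct.
Long rows with device=GT3, metric=cpu_pct: min(-4.5, 67.3, 0.5) = -4.5.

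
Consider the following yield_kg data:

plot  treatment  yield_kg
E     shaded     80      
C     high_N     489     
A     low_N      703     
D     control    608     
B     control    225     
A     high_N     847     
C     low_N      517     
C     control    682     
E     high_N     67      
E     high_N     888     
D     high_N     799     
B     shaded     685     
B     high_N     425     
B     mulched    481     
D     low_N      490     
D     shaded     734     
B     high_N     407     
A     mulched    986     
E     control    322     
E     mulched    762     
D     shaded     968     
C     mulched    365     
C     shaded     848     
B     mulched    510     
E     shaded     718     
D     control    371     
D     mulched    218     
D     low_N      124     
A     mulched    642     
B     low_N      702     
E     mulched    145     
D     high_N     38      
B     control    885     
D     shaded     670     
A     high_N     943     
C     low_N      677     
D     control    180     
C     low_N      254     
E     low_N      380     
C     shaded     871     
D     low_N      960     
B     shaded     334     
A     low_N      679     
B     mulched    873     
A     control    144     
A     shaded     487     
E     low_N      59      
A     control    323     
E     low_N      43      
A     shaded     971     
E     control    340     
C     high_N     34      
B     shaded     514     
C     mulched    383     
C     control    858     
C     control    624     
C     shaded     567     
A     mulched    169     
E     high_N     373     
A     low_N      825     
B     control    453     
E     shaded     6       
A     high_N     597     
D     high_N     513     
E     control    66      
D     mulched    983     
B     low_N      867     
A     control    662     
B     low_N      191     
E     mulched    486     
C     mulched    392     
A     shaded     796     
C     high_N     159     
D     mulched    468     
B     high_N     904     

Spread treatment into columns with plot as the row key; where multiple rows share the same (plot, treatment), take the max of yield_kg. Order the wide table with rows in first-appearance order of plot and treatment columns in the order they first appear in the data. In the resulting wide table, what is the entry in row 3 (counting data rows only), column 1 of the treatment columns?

971

With rows in first-appearance order of plot, row 3 is plot=A. treatment columns in first-appearance order: shaded, high_N, low_N, control, mulched; column 1 is shaded.
Long rows with plot=A, treatment=shaded: max(487, 971, 796) = 971.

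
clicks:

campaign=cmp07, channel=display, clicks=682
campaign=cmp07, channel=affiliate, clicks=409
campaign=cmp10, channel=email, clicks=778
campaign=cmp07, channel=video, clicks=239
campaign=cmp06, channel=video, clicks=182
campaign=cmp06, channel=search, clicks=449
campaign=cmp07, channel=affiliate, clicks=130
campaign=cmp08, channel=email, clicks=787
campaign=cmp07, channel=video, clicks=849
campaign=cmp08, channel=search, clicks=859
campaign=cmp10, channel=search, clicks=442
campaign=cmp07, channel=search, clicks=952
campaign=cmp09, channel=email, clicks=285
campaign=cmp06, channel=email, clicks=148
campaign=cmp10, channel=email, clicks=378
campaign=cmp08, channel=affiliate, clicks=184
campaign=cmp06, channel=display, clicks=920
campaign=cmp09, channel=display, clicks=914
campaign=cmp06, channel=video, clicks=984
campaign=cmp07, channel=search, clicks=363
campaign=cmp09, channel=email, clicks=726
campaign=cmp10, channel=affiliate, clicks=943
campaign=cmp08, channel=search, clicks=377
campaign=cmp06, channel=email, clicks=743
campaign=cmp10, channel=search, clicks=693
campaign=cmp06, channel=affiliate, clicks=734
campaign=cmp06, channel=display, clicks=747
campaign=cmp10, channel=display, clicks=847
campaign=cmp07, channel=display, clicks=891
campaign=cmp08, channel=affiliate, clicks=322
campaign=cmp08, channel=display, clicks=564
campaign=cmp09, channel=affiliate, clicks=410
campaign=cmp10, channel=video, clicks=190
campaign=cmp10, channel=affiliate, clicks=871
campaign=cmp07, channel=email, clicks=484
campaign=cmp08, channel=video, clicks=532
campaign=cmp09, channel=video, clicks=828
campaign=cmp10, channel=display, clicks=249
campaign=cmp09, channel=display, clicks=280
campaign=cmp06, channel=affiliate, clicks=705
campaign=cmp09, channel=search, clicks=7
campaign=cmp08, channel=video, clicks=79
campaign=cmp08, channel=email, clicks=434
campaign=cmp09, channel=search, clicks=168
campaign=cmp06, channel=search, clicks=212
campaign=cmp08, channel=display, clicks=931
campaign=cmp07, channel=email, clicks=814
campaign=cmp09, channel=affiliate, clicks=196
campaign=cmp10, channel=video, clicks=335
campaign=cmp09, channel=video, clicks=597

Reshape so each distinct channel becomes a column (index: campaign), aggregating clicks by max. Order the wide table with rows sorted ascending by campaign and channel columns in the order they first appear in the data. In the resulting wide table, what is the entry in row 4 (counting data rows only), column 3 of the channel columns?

726

With rows sorted ascending by campaign, row 4 is campaign=cmp09. channel columns in first-appearance order: display, affiliate, email, video, search; column 3 is email.
Long rows with campaign=cmp09, channel=email: max(285, 726) = 726.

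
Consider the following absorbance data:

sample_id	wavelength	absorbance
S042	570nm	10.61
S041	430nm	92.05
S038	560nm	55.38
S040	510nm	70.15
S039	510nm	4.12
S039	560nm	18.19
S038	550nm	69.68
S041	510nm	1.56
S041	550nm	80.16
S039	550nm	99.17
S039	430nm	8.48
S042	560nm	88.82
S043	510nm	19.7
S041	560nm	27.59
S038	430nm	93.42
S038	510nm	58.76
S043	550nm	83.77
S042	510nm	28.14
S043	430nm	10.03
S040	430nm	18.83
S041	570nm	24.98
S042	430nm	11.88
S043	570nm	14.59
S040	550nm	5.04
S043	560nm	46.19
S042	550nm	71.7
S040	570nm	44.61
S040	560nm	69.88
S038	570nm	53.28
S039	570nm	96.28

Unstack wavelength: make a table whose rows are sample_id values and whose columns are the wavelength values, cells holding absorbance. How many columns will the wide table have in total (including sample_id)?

1 column for sample_id plus 5 distinct wavelength values → 6 columns.

6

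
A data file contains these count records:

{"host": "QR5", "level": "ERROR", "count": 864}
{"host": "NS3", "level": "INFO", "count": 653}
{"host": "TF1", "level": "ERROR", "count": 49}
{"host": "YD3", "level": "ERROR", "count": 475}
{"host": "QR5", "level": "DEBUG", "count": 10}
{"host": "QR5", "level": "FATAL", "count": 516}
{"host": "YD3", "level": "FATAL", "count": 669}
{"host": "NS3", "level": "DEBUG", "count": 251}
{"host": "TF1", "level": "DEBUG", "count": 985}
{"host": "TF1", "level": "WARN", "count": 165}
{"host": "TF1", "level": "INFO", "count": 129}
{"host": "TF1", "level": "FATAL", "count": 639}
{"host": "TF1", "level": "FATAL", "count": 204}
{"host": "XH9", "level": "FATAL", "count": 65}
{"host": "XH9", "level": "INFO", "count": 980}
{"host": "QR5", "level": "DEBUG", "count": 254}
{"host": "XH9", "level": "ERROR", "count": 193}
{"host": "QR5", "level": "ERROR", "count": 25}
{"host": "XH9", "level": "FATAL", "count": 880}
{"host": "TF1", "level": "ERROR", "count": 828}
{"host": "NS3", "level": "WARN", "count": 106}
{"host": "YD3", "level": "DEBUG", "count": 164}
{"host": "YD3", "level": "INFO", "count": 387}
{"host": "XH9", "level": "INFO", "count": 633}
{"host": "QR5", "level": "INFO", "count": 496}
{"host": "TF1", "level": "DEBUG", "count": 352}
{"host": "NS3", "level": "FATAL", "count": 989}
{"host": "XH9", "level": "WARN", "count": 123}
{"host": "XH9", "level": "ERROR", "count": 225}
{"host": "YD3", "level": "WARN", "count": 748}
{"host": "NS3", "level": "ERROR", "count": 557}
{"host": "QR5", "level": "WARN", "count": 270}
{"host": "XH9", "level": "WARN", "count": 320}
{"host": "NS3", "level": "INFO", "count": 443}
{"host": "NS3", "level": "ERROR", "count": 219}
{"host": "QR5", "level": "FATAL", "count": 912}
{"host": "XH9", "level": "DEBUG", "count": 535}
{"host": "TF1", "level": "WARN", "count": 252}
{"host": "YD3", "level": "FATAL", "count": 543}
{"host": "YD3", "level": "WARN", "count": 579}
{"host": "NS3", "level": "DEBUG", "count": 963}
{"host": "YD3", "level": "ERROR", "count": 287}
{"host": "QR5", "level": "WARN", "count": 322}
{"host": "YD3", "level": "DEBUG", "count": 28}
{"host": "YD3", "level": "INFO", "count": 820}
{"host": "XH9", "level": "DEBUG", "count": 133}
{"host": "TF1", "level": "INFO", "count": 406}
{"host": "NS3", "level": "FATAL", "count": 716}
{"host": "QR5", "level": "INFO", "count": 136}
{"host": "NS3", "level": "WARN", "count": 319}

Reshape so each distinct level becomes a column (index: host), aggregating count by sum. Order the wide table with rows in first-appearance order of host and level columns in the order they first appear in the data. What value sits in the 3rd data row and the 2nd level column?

With rows in first-appearance order of host, row 3 is host=TF1. level columns in first-appearance order: ERROR, INFO, DEBUG, FATAL, WARN; column 2 is INFO.
Long rows with host=TF1, level=INFO: 129 + 406 = 535.

535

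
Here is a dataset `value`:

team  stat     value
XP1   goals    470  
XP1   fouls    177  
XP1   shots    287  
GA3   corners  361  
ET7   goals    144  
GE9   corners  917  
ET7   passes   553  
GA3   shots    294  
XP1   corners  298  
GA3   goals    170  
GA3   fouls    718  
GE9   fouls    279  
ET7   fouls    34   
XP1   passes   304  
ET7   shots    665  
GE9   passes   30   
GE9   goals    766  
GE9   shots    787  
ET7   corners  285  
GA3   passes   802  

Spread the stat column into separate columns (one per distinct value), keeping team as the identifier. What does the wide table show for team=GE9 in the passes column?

30

Wide layout: rows indexed by team, columns are the 5 distinct stat values (goals, fouls, shots, corners, passes).
Cell (team=GE9, stat=passes) draws from the long row where team=GE9 and stat=passes, which has value=30.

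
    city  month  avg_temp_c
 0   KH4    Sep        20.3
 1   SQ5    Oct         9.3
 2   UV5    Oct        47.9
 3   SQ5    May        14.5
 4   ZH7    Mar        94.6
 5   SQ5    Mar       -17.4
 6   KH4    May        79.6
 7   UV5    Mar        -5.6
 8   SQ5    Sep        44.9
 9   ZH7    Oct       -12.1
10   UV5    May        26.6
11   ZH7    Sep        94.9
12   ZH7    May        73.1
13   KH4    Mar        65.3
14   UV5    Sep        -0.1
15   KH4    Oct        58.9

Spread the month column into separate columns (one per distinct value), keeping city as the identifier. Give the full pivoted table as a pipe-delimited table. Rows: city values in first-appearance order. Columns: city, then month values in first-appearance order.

Columns: city plus the 4 distinct month values (Sep, Oct, May, Mar).
For example, row KH4 column Sep takes avg_temp_c=20.3 from the long row (KH4, Sep).

| city | Sep | Oct | May | Mar |
| KH4 | 20.3 | 58.9 | 79.6 | 65.3 |
| SQ5 | 44.9 | 9.3 | 14.5 | -17.4 |
| UV5 | -0.1 | 47.9 | 26.6 | -5.6 |
| ZH7 | 94.9 | -12.1 | 73.1 | 94.6 |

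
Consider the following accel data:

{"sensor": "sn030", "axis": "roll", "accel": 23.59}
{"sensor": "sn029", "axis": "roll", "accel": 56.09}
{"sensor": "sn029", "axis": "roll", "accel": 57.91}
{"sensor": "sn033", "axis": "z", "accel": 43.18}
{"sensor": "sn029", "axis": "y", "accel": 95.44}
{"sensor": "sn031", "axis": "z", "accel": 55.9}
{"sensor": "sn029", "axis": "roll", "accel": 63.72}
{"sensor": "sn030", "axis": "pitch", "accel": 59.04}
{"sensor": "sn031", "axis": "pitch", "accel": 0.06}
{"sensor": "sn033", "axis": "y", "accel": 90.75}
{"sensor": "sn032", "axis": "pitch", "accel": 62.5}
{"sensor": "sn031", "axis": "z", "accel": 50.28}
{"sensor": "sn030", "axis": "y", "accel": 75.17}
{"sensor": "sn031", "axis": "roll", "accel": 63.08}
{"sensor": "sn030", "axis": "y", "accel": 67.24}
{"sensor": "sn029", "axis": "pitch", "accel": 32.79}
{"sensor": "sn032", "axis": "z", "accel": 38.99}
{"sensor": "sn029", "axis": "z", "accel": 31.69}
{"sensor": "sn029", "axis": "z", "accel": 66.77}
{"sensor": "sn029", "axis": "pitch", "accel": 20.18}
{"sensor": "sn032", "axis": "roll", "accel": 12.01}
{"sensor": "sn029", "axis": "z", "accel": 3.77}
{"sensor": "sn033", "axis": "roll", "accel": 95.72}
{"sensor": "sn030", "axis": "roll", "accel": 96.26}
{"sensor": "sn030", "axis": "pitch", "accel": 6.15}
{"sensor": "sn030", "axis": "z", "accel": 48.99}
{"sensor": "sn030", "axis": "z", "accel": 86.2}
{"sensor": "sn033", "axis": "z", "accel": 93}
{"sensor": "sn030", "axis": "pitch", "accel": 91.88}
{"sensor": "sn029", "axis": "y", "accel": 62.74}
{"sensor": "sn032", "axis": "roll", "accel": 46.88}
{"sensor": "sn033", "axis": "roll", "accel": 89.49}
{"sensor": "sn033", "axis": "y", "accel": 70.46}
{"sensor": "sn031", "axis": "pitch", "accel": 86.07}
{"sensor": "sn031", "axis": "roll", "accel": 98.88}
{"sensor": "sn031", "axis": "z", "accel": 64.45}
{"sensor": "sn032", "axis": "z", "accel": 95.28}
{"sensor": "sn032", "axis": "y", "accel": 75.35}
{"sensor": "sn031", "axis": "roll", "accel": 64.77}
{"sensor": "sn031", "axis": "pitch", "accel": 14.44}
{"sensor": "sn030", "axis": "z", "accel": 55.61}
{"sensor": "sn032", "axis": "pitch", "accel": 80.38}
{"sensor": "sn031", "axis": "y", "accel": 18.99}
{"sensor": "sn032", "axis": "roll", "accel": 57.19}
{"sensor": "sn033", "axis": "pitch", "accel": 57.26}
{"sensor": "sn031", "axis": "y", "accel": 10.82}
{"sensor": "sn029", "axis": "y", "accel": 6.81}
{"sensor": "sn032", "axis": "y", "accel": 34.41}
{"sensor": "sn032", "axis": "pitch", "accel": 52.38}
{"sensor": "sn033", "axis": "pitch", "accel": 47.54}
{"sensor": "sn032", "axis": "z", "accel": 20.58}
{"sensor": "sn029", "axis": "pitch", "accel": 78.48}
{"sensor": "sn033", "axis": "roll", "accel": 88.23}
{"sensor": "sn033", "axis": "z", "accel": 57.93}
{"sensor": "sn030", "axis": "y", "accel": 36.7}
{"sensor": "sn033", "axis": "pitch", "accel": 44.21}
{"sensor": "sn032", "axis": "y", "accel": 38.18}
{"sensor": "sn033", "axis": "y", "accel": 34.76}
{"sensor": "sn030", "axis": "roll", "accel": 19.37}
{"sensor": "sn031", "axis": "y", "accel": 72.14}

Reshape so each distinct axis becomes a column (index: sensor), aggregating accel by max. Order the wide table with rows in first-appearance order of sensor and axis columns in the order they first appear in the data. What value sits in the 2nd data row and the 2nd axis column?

With rows in first-appearance order of sensor, row 2 is sensor=sn029. axis columns in first-appearance order: roll, z, y, pitch; column 2 is z.
Long rows with sensor=sn029, axis=z: max(31.69, 66.77, 3.77) = 66.77.

66.77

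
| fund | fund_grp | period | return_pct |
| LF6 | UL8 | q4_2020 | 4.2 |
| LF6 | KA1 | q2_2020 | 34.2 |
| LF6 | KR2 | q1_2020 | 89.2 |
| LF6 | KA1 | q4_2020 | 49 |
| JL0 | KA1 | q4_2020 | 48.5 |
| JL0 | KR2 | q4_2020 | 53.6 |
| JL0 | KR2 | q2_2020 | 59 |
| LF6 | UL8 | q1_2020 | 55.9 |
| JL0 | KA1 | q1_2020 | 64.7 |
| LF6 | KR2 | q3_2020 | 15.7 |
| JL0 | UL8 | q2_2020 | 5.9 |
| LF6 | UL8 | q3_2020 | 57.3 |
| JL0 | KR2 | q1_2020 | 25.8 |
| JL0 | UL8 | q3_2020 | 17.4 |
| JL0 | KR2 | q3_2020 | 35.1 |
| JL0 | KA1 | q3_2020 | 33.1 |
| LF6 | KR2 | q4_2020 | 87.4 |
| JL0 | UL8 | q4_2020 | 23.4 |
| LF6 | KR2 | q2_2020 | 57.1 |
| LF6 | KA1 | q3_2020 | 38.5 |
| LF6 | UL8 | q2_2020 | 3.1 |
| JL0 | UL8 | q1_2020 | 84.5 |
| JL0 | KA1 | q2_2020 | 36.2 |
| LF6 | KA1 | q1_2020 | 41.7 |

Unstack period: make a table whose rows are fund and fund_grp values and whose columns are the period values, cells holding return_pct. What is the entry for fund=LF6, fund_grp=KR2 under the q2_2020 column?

Wide layout: rows indexed by fund and fund_grp, columns are the 4 distinct period values (q4_2020, q2_2020, q1_2020, q3_2020).
Cell (fund=LF6, fund_grp=KR2, period=q2_2020) draws from the long row where fund=LF6, fund_grp=KR2 and period=q2_2020, which has return_pct=57.1.

57.1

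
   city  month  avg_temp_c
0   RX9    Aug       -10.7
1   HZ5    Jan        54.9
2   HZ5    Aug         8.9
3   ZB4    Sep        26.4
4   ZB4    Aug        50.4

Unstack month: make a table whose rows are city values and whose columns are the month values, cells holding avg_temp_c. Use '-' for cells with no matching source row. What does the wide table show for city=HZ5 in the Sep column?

-

No long-format row has city=HZ5 and month=Sep, so the cell is -.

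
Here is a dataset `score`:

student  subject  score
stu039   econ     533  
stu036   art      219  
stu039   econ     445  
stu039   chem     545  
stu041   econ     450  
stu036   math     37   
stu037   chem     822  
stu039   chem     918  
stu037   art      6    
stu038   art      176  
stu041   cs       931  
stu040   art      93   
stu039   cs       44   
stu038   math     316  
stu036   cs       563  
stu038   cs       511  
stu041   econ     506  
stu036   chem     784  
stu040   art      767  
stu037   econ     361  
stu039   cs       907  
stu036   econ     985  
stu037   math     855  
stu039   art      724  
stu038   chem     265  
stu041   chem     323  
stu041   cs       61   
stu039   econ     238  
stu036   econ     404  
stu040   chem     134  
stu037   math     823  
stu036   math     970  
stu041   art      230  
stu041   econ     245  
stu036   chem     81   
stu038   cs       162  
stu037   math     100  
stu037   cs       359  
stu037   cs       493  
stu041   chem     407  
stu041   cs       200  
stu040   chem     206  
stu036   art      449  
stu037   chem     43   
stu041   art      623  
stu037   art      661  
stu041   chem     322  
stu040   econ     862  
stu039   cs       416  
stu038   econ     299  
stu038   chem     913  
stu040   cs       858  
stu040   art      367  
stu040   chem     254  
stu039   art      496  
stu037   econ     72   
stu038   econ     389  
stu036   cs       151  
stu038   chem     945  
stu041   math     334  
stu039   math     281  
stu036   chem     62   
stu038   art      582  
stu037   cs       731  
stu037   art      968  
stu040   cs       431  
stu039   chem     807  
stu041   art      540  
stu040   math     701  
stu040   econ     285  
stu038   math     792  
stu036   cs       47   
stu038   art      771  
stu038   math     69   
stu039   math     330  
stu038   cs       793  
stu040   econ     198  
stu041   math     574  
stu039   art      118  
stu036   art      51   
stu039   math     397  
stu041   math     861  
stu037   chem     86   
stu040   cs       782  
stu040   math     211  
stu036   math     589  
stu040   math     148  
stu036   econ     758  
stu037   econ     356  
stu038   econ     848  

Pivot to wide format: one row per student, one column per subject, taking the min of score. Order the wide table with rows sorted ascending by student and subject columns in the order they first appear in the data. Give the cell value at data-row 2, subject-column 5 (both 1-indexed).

With rows sorted ascending by student, row 2 is student=stu037. subject columns in first-appearance order: econ, art, chem, math, cs; column 5 is cs.
Long rows with student=stu037, subject=cs: min(359, 493, 731) = 359.

359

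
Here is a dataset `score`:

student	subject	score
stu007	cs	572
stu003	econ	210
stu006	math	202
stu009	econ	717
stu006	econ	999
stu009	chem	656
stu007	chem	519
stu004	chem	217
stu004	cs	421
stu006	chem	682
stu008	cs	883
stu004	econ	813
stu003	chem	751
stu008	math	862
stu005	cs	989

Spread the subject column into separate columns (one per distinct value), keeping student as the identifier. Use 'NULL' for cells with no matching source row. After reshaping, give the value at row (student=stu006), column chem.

The long row with student=stu006, subject=chem has score=682.

682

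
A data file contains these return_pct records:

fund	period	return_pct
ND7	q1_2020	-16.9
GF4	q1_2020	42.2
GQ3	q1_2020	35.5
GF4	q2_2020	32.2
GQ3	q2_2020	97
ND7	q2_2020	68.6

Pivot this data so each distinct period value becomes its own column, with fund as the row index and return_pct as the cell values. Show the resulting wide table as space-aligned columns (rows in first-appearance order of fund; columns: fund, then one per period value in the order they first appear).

Columns: fund plus the 2 distinct period values (q1_2020, q2_2020).
For example, row ND7 column q1_2020 takes return_pct=-16.9 from the long row (ND7, q1_2020).

fund  q1_2020  q2_2020
ND7   -16.9    68.6   
GF4   42.2     32.2   
GQ3   35.5     97     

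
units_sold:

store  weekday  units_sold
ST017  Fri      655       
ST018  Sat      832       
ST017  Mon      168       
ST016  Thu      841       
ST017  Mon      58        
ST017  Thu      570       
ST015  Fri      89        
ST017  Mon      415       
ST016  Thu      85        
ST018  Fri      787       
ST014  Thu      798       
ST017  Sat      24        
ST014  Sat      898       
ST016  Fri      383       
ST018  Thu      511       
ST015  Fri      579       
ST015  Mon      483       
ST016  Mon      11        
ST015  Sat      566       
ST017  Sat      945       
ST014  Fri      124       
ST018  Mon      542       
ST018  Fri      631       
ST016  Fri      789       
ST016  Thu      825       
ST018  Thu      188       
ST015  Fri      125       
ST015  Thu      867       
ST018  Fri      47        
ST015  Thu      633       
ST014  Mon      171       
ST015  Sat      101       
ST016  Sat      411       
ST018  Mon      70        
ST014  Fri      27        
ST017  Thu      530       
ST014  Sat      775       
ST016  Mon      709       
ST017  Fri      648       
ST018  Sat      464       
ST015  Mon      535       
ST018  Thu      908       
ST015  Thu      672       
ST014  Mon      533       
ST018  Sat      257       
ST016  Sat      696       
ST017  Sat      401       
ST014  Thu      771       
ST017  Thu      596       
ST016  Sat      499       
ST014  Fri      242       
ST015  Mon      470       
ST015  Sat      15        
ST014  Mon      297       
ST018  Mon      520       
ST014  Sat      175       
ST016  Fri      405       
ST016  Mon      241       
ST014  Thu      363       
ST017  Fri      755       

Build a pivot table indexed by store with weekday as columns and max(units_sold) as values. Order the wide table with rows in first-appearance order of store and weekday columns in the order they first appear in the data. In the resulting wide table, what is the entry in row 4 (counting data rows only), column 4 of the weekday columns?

867

With rows in first-appearance order of store, row 4 is store=ST015. weekday columns in first-appearance order: Fri, Sat, Mon, Thu; column 4 is Thu.
Long rows with store=ST015, weekday=Thu: max(867, 633, 672) = 867.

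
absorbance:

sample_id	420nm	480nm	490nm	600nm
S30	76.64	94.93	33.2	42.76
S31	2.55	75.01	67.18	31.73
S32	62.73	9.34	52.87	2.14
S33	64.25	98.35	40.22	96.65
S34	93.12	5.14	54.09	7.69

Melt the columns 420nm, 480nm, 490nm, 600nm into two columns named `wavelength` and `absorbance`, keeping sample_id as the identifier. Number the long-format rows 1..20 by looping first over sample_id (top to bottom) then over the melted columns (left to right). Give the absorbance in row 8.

20 rows total (5 × 4). Row 8: index ⌊(8-1)/4⌋ = 1 into sample_id → S31; (8-1) mod 4 = 3 into the melted columns → 600nm.
So row 8 is (S31, 600nm, 31.73); absorbance = 31.73.

31.73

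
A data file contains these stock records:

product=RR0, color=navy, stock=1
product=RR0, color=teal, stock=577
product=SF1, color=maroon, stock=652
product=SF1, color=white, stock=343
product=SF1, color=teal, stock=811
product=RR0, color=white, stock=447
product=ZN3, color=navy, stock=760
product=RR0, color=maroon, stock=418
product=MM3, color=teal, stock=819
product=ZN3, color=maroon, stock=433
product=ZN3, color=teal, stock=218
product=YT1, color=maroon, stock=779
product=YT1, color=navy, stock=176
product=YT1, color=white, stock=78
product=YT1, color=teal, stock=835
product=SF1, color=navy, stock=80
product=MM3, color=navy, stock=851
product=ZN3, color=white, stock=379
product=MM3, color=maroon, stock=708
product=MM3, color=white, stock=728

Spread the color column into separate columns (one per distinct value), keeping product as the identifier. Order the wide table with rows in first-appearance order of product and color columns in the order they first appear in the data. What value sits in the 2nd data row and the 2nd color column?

With rows in first-appearance order of product, row 2 is product=SF1. color columns in first-appearance order: navy, teal, maroon, white; column 2 is teal.
Long rows with product=SF1, color=teal: stock = 811.

811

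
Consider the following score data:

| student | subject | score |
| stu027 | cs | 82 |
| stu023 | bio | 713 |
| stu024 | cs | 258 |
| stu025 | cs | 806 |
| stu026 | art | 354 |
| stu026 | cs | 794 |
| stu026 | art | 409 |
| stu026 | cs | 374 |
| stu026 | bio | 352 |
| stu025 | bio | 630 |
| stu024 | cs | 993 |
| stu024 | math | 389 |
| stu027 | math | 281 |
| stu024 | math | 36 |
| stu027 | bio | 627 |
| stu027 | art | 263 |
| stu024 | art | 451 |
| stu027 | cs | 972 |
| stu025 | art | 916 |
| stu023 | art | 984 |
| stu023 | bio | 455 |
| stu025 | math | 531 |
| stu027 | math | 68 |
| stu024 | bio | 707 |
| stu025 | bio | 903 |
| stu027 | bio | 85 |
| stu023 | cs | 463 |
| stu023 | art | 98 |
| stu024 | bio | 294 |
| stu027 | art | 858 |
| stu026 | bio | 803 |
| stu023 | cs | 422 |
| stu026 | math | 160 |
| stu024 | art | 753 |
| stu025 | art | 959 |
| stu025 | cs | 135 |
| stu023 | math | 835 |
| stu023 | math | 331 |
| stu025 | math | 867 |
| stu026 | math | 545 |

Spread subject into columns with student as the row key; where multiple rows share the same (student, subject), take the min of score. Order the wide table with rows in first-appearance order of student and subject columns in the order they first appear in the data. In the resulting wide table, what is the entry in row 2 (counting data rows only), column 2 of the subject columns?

With rows in first-appearance order of student, row 2 is student=stu023. subject columns in first-appearance order: cs, bio, art, math; column 2 is bio.
Long rows with student=stu023, subject=bio: min(713, 455) = 455.

455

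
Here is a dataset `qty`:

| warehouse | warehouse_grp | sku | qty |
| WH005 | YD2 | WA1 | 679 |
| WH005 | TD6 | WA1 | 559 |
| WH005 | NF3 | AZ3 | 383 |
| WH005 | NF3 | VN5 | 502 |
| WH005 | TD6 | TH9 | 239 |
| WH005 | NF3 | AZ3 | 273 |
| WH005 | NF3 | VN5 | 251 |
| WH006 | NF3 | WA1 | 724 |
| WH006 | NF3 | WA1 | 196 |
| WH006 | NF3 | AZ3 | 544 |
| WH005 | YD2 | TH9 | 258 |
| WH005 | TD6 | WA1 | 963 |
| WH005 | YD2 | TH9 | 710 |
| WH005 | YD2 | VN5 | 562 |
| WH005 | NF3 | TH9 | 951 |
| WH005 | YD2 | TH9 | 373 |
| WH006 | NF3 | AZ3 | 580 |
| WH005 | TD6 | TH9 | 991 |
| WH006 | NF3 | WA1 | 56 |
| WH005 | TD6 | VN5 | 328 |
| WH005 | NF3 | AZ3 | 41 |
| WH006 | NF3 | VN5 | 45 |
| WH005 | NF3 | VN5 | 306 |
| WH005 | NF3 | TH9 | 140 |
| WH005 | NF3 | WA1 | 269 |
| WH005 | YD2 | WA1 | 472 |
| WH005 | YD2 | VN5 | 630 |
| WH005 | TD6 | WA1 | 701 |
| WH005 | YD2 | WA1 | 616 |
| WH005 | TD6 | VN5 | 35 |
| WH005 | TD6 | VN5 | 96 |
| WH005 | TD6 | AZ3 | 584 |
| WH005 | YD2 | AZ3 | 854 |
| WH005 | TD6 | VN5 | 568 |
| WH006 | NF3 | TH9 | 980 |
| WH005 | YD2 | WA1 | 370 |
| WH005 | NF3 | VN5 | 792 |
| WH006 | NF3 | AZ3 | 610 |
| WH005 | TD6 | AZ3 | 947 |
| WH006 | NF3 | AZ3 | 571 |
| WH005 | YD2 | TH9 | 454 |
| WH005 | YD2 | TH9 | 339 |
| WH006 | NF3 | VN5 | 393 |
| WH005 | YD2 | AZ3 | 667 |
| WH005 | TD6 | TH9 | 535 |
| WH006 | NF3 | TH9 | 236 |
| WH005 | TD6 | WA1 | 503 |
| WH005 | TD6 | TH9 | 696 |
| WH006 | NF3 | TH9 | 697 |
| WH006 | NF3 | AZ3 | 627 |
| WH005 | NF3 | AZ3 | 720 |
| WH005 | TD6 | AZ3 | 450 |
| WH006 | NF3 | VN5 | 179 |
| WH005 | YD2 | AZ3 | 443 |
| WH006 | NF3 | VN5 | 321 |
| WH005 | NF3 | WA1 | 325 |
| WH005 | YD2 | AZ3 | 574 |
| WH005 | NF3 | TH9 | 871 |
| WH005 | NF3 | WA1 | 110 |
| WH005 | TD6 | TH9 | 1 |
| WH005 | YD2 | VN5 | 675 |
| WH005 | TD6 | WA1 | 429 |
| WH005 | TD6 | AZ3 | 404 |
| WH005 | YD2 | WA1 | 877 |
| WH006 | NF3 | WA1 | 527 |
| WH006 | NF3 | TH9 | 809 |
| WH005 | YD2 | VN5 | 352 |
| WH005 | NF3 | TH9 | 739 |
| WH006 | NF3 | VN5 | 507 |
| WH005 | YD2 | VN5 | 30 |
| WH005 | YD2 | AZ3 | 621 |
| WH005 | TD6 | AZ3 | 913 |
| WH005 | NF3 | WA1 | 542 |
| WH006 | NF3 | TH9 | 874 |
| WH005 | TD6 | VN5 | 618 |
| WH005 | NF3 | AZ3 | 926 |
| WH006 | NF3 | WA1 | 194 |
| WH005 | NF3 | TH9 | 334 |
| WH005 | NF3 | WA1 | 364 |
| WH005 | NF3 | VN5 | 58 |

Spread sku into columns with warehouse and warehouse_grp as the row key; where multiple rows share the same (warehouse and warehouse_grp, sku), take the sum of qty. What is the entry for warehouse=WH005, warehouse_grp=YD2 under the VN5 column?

2249

Rows with warehouse=WH005, warehouse_grp=YD2 and sku=VN5: qty values are 562, 630, 675, 352, 30.
562 + 630 + 675 + 352 + 30 = 2249.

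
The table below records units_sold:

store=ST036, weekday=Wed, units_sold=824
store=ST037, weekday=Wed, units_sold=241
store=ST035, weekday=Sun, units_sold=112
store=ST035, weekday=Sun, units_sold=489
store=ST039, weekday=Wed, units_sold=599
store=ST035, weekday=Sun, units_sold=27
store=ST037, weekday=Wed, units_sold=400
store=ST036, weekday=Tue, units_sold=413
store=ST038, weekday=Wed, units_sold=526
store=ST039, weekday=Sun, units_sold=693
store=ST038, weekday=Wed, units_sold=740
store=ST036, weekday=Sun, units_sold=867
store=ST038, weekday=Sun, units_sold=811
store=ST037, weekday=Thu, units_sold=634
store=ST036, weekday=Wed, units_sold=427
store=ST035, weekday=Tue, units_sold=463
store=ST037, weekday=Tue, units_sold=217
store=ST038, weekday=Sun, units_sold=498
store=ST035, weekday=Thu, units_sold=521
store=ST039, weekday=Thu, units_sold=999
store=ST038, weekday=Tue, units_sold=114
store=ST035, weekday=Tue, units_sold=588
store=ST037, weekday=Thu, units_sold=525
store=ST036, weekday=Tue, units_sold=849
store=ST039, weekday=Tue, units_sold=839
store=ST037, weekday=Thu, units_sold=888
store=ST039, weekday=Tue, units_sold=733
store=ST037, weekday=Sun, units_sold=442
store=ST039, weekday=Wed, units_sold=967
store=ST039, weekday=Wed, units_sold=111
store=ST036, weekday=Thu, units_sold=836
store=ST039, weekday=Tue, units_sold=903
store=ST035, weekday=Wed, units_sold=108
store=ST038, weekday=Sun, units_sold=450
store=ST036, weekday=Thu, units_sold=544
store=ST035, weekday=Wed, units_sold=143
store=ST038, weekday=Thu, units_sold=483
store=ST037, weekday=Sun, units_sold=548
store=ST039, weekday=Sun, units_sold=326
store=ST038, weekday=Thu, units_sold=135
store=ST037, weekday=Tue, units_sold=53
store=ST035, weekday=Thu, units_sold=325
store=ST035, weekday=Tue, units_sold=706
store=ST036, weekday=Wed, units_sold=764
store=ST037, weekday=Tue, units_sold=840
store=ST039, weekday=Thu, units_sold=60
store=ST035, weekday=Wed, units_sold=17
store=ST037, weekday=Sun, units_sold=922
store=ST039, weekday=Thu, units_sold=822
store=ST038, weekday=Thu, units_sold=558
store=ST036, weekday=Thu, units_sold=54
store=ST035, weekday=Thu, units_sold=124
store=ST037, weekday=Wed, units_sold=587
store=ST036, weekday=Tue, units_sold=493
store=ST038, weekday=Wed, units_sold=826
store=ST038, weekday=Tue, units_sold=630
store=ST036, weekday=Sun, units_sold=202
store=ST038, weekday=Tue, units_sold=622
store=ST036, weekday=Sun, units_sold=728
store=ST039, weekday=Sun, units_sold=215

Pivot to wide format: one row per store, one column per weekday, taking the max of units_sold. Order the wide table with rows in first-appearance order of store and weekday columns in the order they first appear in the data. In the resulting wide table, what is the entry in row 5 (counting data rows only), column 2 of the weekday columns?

With rows in first-appearance order of store, row 5 is store=ST038. weekday columns in first-appearance order: Wed, Sun, Tue, Thu; column 2 is Sun.
Long rows with store=ST038, weekday=Sun: max(811, 498, 450) = 811.

811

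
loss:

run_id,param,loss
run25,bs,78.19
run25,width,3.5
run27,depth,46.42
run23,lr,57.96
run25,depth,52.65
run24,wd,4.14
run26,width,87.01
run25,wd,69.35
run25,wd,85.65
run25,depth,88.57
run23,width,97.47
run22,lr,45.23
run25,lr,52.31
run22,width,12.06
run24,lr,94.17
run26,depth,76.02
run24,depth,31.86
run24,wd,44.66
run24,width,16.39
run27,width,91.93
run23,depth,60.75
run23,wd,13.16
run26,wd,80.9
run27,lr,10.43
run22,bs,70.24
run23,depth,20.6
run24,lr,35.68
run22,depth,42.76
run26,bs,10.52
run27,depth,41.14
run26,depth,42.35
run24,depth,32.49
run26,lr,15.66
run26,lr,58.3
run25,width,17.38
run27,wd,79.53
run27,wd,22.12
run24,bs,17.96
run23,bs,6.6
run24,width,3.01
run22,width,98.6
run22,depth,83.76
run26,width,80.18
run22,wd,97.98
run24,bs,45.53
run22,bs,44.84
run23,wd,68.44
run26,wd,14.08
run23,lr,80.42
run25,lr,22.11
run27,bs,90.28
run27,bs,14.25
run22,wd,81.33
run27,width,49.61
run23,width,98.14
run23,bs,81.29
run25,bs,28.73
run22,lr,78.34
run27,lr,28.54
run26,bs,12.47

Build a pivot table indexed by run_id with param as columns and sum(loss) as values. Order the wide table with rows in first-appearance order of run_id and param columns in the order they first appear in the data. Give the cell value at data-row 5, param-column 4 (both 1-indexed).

With rows in first-appearance order of run_id, row 5 is run_id=run26. param columns in first-appearance order: bs, width, depth, lr, wd; column 4 is lr.
Long rows with run_id=run26, param=lr: 15.66 + 58.3 = 73.96.

73.96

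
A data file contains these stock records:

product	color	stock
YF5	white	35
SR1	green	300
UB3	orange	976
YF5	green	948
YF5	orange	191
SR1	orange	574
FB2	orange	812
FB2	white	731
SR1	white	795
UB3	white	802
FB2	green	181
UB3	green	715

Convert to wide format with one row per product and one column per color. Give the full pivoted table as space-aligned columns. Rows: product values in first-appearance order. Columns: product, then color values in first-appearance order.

Columns: product plus the 3 distinct color values (white, green, orange).
For example, row YF5 column white takes stock=35 from the long row (YF5, white).

product  white  green  orange
YF5      35     948    191   
SR1      795    300    574   
UB3      802    715    976   
FB2      731    181    812   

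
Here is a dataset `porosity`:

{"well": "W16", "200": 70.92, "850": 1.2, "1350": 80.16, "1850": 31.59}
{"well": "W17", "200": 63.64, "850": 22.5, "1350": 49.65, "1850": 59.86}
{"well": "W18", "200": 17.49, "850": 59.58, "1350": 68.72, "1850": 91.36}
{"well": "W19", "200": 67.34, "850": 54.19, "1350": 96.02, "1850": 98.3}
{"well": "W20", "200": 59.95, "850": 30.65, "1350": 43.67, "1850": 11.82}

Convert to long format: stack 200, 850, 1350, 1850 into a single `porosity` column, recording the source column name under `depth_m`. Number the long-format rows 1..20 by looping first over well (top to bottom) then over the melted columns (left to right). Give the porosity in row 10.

59.58

20 rows total (5 × 4). Row 10: index ⌊(10-1)/4⌋ = 2 into well → W18; (10-1) mod 4 = 1 into the melted columns → 850.
So row 10 is (W18, 850, 59.58); porosity = 59.58.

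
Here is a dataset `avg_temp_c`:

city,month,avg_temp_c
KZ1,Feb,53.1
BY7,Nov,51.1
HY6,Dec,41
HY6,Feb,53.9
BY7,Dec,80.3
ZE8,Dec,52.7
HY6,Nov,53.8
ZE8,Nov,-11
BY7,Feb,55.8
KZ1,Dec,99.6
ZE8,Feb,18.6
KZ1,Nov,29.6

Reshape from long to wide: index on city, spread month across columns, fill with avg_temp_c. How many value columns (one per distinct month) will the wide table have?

3 distinct month values: Dec, Feb, Nov.

3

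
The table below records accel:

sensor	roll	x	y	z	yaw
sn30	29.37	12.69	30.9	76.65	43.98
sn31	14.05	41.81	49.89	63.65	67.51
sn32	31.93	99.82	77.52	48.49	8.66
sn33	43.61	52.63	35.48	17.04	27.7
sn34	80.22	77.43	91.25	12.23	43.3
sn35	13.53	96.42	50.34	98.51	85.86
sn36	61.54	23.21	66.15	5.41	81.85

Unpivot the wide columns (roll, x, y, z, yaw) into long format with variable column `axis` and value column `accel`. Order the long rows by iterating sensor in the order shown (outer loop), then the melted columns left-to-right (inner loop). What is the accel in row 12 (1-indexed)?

99.82

35 rows total (7 × 5). Row 12: index ⌊(12-1)/5⌋ = 2 into sensor → sn32; (12-1) mod 5 = 1 into the melted columns → x.
So row 12 is (sn32, x, 99.82); accel = 99.82.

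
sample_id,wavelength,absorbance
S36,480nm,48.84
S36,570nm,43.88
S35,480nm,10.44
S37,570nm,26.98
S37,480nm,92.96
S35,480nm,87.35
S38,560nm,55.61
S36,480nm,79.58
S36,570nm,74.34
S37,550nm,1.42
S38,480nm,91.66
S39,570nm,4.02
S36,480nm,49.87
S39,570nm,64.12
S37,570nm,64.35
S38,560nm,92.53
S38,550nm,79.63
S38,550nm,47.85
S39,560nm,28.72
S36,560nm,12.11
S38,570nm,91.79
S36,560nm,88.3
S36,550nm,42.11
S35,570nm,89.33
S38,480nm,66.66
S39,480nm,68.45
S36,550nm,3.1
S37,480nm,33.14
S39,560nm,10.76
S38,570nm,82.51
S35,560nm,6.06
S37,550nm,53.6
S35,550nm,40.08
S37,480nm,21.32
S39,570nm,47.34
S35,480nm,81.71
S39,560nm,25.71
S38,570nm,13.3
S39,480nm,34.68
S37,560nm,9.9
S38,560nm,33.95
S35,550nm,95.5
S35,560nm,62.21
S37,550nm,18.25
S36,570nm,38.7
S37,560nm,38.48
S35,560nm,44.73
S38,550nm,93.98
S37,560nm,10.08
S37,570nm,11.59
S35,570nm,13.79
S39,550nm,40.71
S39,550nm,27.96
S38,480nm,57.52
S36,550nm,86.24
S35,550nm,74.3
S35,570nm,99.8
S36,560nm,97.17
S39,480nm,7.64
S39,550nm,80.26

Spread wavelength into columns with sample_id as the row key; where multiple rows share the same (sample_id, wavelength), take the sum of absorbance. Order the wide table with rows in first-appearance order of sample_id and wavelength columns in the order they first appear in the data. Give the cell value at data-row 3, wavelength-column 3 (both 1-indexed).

With rows in first-appearance order of sample_id, row 3 is sample_id=S37. wavelength columns in first-appearance order: 480nm, 570nm, 560nm, 550nm; column 3 is 560nm.
Long rows with sample_id=S37, wavelength=560nm: 9.9 + 38.48 + 10.08 = 58.46.

58.46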